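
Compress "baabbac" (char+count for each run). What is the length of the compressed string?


Input: baabbac
Runs:
  'b' x 1 => "b1"
  'a' x 2 => "a2"
  'b' x 2 => "b2"
  'a' x 1 => "a1"
  'c' x 1 => "c1"
Compressed: "b1a2b2a1c1"
Compressed length: 10

10


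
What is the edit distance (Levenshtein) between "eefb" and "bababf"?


Computing edit distance: "eefb" -> "bababf"
DP table:
           b    a    b    a    b    f
      0    1    2    3    4    5    6
  e   1    1    2    3    4    5    6
  e   2    2    2    3    4    5    6
  f   3    3    3    3    4    5    5
  b   4    3    4    3    4    4    5
Edit distance = dp[4][6] = 5

5


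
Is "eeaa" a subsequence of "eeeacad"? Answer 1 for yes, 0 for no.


Check if "eeaa" is a subsequence of "eeeacad"
Greedy scan:
  Position 0 ('e'): matches sub[0] = 'e'
  Position 1 ('e'): matches sub[1] = 'e'
  Position 2 ('e'): no match needed
  Position 3 ('a'): matches sub[2] = 'a'
  Position 4 ('c'): no match needed
  Position 5 ('a'): matches sub[3] = 'a'
  Position 6 ('d'): no match needed
All 4 characters matched => is a subsequence

1


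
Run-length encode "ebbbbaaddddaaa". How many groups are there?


Input: ebbbbaaddddaaa
Scanning for consecutive runs:
  Group 1: 'e' x 1 (positions 0-0)
  Group 2: 'b' x 4 (positions 1-4)
  Group 3: 'a' x 2 (positions 5-6)
  Group 4: 'd' x 4 (positions 7-10)
  Group 5: 'a' x 3 (positions 11-13)
Total groups: 5

5


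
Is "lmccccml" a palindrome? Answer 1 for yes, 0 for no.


Input: lmccccml
Reversed: lmccccml
  Compare pos 0 ('l') with pos 7 ('l'): match
  Compare pos 1 ('m') with pos 6 ('m'): match
  Compare pos 2 ('c') with pos 5 ('c'): match
  Compare pos 3 ('c') with pos 4 ('c'): match
Result: palindrome

1


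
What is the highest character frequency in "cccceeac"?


Input: cccceeac
Character counts:
  'a': 1
  'c': 5
  'e': 2
Maximum frequency: 5

5


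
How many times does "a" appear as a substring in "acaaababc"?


Searching for "a" in "acaaababc"
Scanning each position:
  Position 0: "a" => MATCH
  Position 1: "c" => no
  Position 2: "a" => MATCH
  Position 3: "a" => MATCH
  Position 4: "a" => MATCH
  Position 5: "b" => no
  Position 6: "a" => MATCH
  Position 7: "b" => no
  Position 8: "c" => no
Total occurrences: 5

5


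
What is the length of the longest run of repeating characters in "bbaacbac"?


Input: "bbaacbac"
Scanning for longest run:
  Position 1 ('b'): continues run of 'b', length=2
  Position 2 ('a'): new char, reset run to 1
  Position 3 ('a'): continues run of 'a', length=2
  Position 4 ('c'): new char, reset run to 1
  Position 5 ('b'): new char, reset run to 1
  Position 6 ('a'): new char, reset run to 1
  Position 7 ('c'): new char, reset run to 1
Longest run: 'b' with length 2

2


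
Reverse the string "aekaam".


Input: aekaam
Reading characters right to left:
  Position 5: 'm'
  Position 4: 'a'
  Position 3: 'a'
  Position 2: 'k'
  Position 1: 'e'
  Position 0: 'a'
Reversed: maakea

maakea


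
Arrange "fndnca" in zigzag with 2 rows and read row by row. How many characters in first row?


Zigzag "fndnca" into 2 rows:
Placing characters:
  'f' => row 0
  'n' => row 1
  'd' => row 0
  'n' => row 1
  'c' => row 0
  'a' => row 1
Rows:
  Row 0: "fdc"
  Row 1: "nna"
First row length: 3

3


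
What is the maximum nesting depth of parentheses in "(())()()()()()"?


Input: "(())()()()()()"
Tracking depth:
  Position 0 '(': depth becomes 1
  Position 1 '(': depth becomes 2
  Position 2 ')': depth becomes 1
  Position 3 ')': depth becomes 0
  Position 4 '(': depth becomes 1
  Position 5 ')': depth becomes 0
  Position 6 '(': depth becomes 1
  Position 7 ')': depth becomes 0
  Position 8 '(': depth becomes 1
  Position 9 ')': depth becomes 0
  Position 10 '(': depth becomes 1
  Position 11 ')': depth becomes 0
  Position 12 '(': depth becomes 1
  Position 13 ')': depth becomes 0
Maximum depth reached: 2

2


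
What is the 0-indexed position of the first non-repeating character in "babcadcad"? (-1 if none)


Input: babcadcad
Character frequencies:
  'a': 3
  'b': 2
  'c': 2
  'd': 2
Scanning left to right for freq == 1:
  Position 0 ('b'): freq=2, skip
  Position 1 ('a'): freq=3, skip
  Position 2 ('b'): freq=2, skip
  Position 3 ('c'): freq=2, skip
  Position 4 ('a'): freq=3, skip
  Position 5 ('d'): freq=2, skip
  Position 6 ('c'): freq=2, skip
  Position 7 ('a'): freq=3, skip
  Position 8 ('d'): freq=2, skip
  No unique character found => answer = -1

-1


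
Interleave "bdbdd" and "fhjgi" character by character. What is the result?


Interleaving "bdbdd" and "fhjgi":
  Position 0: 'b' from first, 'f' from second => "bf"
  Position 1: 'd' from first, 'h' from second => "dh"
  Position 2: 'b' from first, 'j' from second => "bj"
  Position 3: 'd' from first, 'g' from second => "dg"
  Position 4: 'd' from first, 'i' from second => "di"
Result: bfdhbjdgdi

bfdhbjdgdi


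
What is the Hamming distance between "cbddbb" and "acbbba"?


Comparing "cbddbb" and "acbbba" position by position:
  Position 0: 'c' vs 'a' => differ
  Position 1: 'b' vs 'c' => differ
  Position 2: 'd' vs 'b' => differ
  Position 3: 'd' vs 'b' => differ
  Position 4: 'b' vs 'b' => same
  Position 5: 'b' vs 'a' => differ
Total differences (Hamming distance): 5

5


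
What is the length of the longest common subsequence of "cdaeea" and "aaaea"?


LCS of "cdaeea" and "aaaea"
DP table:
           a    a    a    e    a
      0    0    0    0    0    0
  c   0    0    0    0    0    0
  d   0    0    0    0    0    0
  a   0    1    1    1    1    1
  e   0    1    1    1    2    2
  e   0    1    1    1    2    2
  a   0    1    2    2    2    3
LCS length = dp[6][5] = 3

3


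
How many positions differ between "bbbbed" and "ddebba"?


Comparing "bbbbed" and "ddebba" position by position:
  Position 0: 'b' vs 'd' => DIFFER
  Position 1: 'b' vs 'd' => DIFFER
  Position 2: 'b' vs 'e' => DIFFER
  Position 3: 'b' vs 'b' => same
  Position 4: 'e' vs 'b' => DIFFER
  Position 5: 'd' vs 'a' => DIFFER
Positions that differ: 5

5


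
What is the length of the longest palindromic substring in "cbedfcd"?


Input: "cbedfcd"
Checking substrings for palindromes:
  No multi-char palindromic substrings found
Longest palindromic substring: "c" with length 1

1


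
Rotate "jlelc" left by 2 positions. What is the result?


Input: "jlelc", rotate left by 2
First 2 characters: "jl"
Remaining characters: "elc"
Concatenate remaining + first: "elc" + "jl" = "elcjl"

elcjl


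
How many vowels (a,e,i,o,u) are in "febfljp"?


Input: febfljp
Checking each character:
  'f' at position 0: consonant
  'e' at position 1: vowel (running total: 1)
  'b' at position 2: consonant
  'f' at position 3: consonant
  'l' at position 4: consonant
  'j' at position 5: consonant
  'p' at position 6: consonant
Total vowels: 1

1


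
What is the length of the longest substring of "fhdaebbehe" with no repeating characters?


Input: "fhdaebbehe"
Sliding window (track last position of each char):
  Position 0 ('f'): window [0,0] length 1 -- new best
  Position 1 ('h'): window [0,1] length 2 -- new best
  Position 2 ('d'): window [0,2] length 3 -- new best
  Position 3 ('a'): window [0,3] length 4 -- new best
  Position 4 ('e'): window [0,4] length 5 -- new best
  Position 5 ('b'): window [0,5] length 6 -- new best
  Position 6 ('b'): repeat (last at 5), move window start to 6
  Position 6 ('b'): window [6,6] length 1
  Position 7 ('e'): window [6,7] length 2
  Position 8 ('h'): window [6,8] length 3
  Position 9 ('e'): repeat (last at 7), move window start to 8
  Position 9 ('e'): window [8,9] length 2
Longest substring with no repeats: "fhdaeb" with length 6

6


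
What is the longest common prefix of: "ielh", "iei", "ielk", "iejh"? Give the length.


Words: ielh, iei, ielk, iejh
  Position 0: all 'i' => match
  Position 1: all 'e' => match
  Position 2: ('l', 'i', 'l', 'j') => mismatch, stop
LCP = "ie" (length 2)

2


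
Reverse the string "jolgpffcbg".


Input: jolgpffcbg
Reading characters right to left:
  Position 9: 'g'
  Position 8: 'b'
  Position 7: 'c'
  Position 6: 'f'
  Position 5: 'f'
  Position 4: 'p'
  Position 3: 'g'
  Position 2: 'l'
  Position 1: 'o'
  Position 0: 'j'
Reversed: gbcffpgloj

gbcffpgloj


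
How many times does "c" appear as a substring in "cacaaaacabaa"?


Searching for "c" in "cacaaaacabaa"
Scanning each position:
  Position 0: "c" => MATCH
  Position 1: "a" => no
  Position 2: "c" => MATCH
  Position 3: "a" => no
  Position 4: "a" => no
  Position 5: "a" => no
  Position 6: "a" => no
  Position 7: "c" => MATCH
  Position 8: "a" => no
  Position 9: "b" => no
  Position 10: "a" => no
  Position 11: "a" => no
Total occurrences: 3

3


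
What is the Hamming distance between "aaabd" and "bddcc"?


Comparing "aaabd" and "bddcc" position by position:
  Position 0: 'a' vs 'b' => differ
  Position 1: 'a' vs 'd' => differ
  Position 2: 'a' vs 'd' => differ
  Position 3: 'b' vs 'c' => differ
  Position 4: 'd' vs 'c' => differ
Total differences (Hamming distance): 5

5


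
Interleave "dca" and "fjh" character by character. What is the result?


Interleaving "dca" and "fjh":
  Position 0: 'd' from first, 'f' from second => "df"
  Position 1: 'c' from first, 'j' from second => "cj"
  Position 2: 'a' from first, 'h' from second => "ah"
Result: dfcjah

dfcjah


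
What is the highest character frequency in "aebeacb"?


Input: aebeacb
Character counts:
  'a': 2
  'b': 2
  'c': 1
  'e': 2
Maximum frequency: 2

2


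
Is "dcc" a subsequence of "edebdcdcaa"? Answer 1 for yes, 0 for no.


Check if "dcc" is a subsequence of "edebdcdcaa"
Greedy scan:
  Position 0 ('e'): no match needed
  Position 1 ('d'): matches sub[0] = 'd'
  Position 2 ('e'): no match needed
  Position 3 ('b'): no match needed
  Position 4 ('d'): no match needed
  Position 5 ('c'): matches sub[1] = 'c'
  Position 6 ('d'): no match needed
  Position 7 ('c'): matches sub[2] = 'c'
  Position 8 ('a'): no match needed
  Position 9 ('a'): no match needed
All 3 characters matched => is a subsequence

1


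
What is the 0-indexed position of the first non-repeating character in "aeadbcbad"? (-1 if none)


Input: aeadbcbad
Character frequencies:
  'a': 3
  'b': 2
  'c': 1
  'd': 2
  'e': 1
Scanning left to right for freq == 1:
  Position 0 ('a'): freq=3, skip
  Position 1 ('e'): unique! => answer = 1

1


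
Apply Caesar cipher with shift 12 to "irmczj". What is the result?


Caesar cipher: shift "irmczj" by 12
  'i' (pos 8) + 12 = pos 20 = 'u'
  'r' (pos 17) + 12 = pos 3 = 'd'
  'm' (pos 12) + 12 = pos 24 = 'y'
  'c' (pos 2) + 12 = pos 14 = 'o'
  'z' (pos 25) + 12 = pos 11 = 'l'
  'j' (pos 9) + 12 = pos 21 = 'v'
Result: udyolv

udyolv


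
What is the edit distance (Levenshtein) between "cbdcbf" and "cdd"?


Computing edit distance: "cbdcbf" -> "cdd"
DP table:
           c    d    d
      0    1    2    3
  c   1    0    1    2
  b   2    1    1    2
  d   3    2    1    1
  c   4    3    2    2
  b   5    4    3    3
  f   6    5    4    4
Edit distance = dp[6][3] = 4

4


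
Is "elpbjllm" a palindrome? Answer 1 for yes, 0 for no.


Input: elpbjllm
Reversed: mlljbple
  Compare pos 0 ('e') with pos 7 ('m'): MISMATCH
  Compare pos 1 ('l') with pos 6 ('l'): match
  Compare pos 2 ('p') with pos 5 ('l'): MISMATCH
  Compare pos 3 ('b') with pos 4 ('j'): MISMATCH
Result: not a palindrome

0


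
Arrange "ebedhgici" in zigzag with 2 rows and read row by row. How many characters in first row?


Zigzag "ebedhgici" into 2 rows:
Placing characters:
  'e' => row 0
  'b' => row 1
  'e' => row 0
  'd' => row 1
  'h' => row 0
  'g' => row 1
  'i' => row 0
  'c' => row 1
  'i' => row 0
Rows:
  Row 0: "eehii"
  Row 1: "bdgc"
First row length: 5

5


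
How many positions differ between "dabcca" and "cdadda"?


Comparing "dabcca" and "cdadda" position by position:
  Position 0: 'd' vs 'c' => DIFFER
  Position 1: 'a' vs 'd' => DIFFER
  Position 2: 'b' vs 'a' => DIFFER
  Position 3: 'c' vs 'd' => DIFFER
  Position 4: 'c' vs 'd' => DIFFER
  Position 5: 'a' vs 'a' => same
Positions that differ: 5

5


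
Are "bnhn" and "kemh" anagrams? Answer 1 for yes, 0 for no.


Strings: "bnhn", "kemh"
Sorted first:  bhnn
Sorted second: ehkm
Differ at position 0: 'b' vs 'e' => not anagrams

0


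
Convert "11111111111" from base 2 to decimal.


Input: "11111111111" in base 2
Positional expansion:
  Digit '1' (value 1) x 2^10 = 1024
  Digit '1' (value 1) x 2^9 = 512
  Digit '1' (value 1) x 2^8 = 256
  Digit '1' (value 1) x 2^7 = 128
  Digit '1' (value 1) x 2^6 = 64
  Digit '1' (value 1) x 2^5 = 32
  Digit '1' (value 1) x 2^4 = 16
  Digit '1' (value 1) x 2^3 = 8
  Digit '1' (value 1) x 2^2 = 4
  Digit '1' (value 1) x 2^1 = 2
  Digit '1' (value 1) x 2^0 = 1
Sum = 2047

2047


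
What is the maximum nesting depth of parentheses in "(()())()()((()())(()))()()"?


Input: "(()())()()((()())(()))()()"
Tracking depth:
  Position 0 '(': depth becomes 1
  Position 1 '(': depth becomes 2
  Position 2 ')': depth becomes 1
  Position 3 '(': depth becomes 2
  Position 4 ')': depth becomes 1
  Position 5 ')': depth becomes 0
  Position 6 '(': depth becomes 1
  Position 7 ')': depth becomes 0
  Position 8 '(': depth becomes 1
  Position 9 ')': depth becomes 0
  Position 10 '(': depth becomes 1
  Position 11 '(': depth becomes 2
  Position 12 '(': depth becomes 3
  Position 13 ')': depth becomes 2
  Position 14 '(': depth becomes 3
  Position 15 ')': depth becomes 2
  Position 16 ')': depth becomes 1
  Position 17 '(': depth becomes 2
  Position 18 '(': depth becomes 3
  Position 19 ')': depth becomes 2
  Position 20 ')': depth becomes 1
  Position 21 ')': depth becomes 0
  Position 22 '(': depth becomes 1
  Position 23 ')': depth becomes 0
  Position 24 '(': depth becomes 1
  Position 25 ')': depth becomes 0
Maximum depth reached: 3

3


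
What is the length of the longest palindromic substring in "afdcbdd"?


Input: "afdcbdd"
Checking substrings for palindromes:
  [5:7] "dd" (len 2) => palindrome
Longest palindromic substring: "dd" with length 2

2


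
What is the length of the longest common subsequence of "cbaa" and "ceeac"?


LCS of "cbaa" and "ceeac"
DP table:
           c    e    e    a    c
      0    0    0    0    0    0
  c   0    1    1    1    1    1
  b   0    1    1    1    1    1
  a   0    1    1    1    2    2
  a   0    1    1    1    2    2
LCS length = dp[4][5] = 2

2


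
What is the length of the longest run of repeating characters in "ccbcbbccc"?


Input: "ccbcbbccc"
Scanning for longest run:
  Position 1 ('c'): continues run of 'c', length=2
  Position 2 ('b'): new char, reset run to 1
  Position 3 ('c'): new char, reset run to 1
  Position 4 ('b'): new char, reset run to 1
  Position 5 ('b'): continues run of 'b', length=2
  Position 6 ('c'): new char, reset run to 1
  Position 7 ('c'): continues run of 'c', length=2
  Position 8 ('c'): continues run of 'c', length=3
Longest run: 'c' with length 3

3


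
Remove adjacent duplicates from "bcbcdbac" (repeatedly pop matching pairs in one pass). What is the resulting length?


Input: bcbcdbac
Stack-based adjacent duplicate removal:
  Read 'b': push. Stack: b
  Read 'c': push. Stack: bc
  Read 'b': push. Stack: bcb
  Read 'c': push. Stack: bcbc
  Read 'd': push. Stack: bcbcd
  Read 'b': push. Stack: bcbcdb
  Read 'a': push. Stack: bcbcdba
  Read 'c': push. Stack: bcbcdbac
Final stack: "bcbcdbac" (length 8)

8


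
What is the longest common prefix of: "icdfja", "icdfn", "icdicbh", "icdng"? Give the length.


Words: icdfja, icdfn, icdicbh, icdng
  Position 0: all 'i' => match
  Position 1: all 'c' => match
  Position 2: all 'd' => match
  Position 3: ('f', 'f', 'i', 'n') => mismatch, stop
LCP = "icd" (length 3)

3


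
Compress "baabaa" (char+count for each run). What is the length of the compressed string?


Input: baabaa
Runs:
  'b' x 1 => "b1"
  'a' x 2 => "a2"
  'b' x 1 => "b1"
  'a' x 2 => "a2"
Compressed: "b1a2b1a2"
Compressed length: 8

8


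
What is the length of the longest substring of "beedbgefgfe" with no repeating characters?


Input: "beedbgefgfe"
Sliding window (track last position of each char):
  Position 0 ('b'): window [0,0] length 1 -- new best
  Position 1 ('e'): window [0,1] length 2 -- new best
  Position 2 ('e'): repeat (last at 1), move window start to 2
  Position 2 ('e'): window [2,2] length 1
  Position 3 ('d'): window [2,3] length 2
  Position 4 ('b'): window [2,4] length 3 -- new best
  Position 5 ('g'): window [2,5] length 4 -- new best
  Position 6 ('e'): repeat (last at 2), move window start to 3
  Position 6 ('e'): window [3,6] length 4
  Position 7 ('f'): window [3,7] length 5 -- new best
  Position 8 ('g'): repeat (last at 5), move window start to 6
  Position 8 ('g'): window [6,8] length 3
  Position 9 ('f'): repeat (last at 7), move window start to 8
  Position 9 ('f'): window [8,9] length 2
  Position 10 ('e'): window [8,10] length 3
Longest substring with no repeats: "dbgef" with length 5

5


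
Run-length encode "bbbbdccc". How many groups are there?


Input: bbbbdccc
Scanning for consecutive runs:
  Group 1: 'b' x 4 (positions 0-3)
  Group 2: 'd' x 1 (positions 4-4)
  Group 3: 'c' x 3 (positions 5-7)
Total groups: 3

3


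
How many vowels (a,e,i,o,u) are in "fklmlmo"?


Input: fklmlmo
Checking each character:
  'f' at position 0: consonant
  'k' at position 1: consonant
  'l' at position 2: consonant
  'm' at position 3: consonant
  'l' at position 4: consonant
  'm' at position 5: consonant
  'o' at position 6: vowel (running total: 1)
Total vowels: 1

1


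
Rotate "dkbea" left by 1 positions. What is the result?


Input: "dkbea", rotate left by 1
First 1 characters: "d"
Remaining characters: "kbea"
Concatenate remaining + first: "kbea" + "d" = "kbead"

kbead


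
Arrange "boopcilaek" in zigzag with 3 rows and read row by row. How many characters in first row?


Zigzag "boopcilaek" into 3 rows:
Placing characters:
  'b' => row 0
  'o' => row 1
  'o' => row 2
  'p' => row 1
  'c' => row 0
  'i' => row 1
  'l' => row 2
  'a' => row 1
  'e' => row 0
  'k' => row 1
Rows:
  Row 0: "bce"
  Row 1: "opiak"
  Row 2: "ol"
First row length: 3

3


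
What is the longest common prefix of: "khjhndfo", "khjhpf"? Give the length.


Words: khjhndfo, khjhpf
  Position 0: all 'k' => match
  Position 1: all 'h' => match
  Position 2: all 'j' => match
  Position 3: all 'h' => match
  Position 4: ('n', 'p') => mismatch, stop
LCP = "khjh" (length 4)

4


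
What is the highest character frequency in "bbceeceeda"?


Input: bbceeceeda
Character counts:
  'a': 1
  'b': 2
  'c': 2
  'd': 1
  'e': 4
Maximum frequency: 4

4


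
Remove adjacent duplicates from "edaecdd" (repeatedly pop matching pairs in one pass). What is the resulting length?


Input: edaecdd
Stack-based adjacent duplicate removal:
  Read 'e': push. Stack: e
  Read 'd': push. Stack: ed
  Read 'a': push. Stack: eda
  Read 'e': push. Stack: edae
  Read 'c': push. Stack: edaec
  Read 'd': push. Stack: edaecd
  Read 'd': matches stack top 'd' => pop. Stack: edaec
Final stack: "edaec" (length 5)

5


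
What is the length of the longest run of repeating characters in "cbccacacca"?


Input: "cbccacacca"
Scanning for longest run:
  Position 1 ('b'): new char, reset run to 1
  Position 2 ('c'): new char, reset run to 1
  Position 3 ('c'): continues run of 'c', length=2
  Position 4 ('a'): new char, reset run to 1
  Position 5 ('c'): new char, reset run to 1
  Position 6 ('a'): new char, reset run to 1
  Position 7 ('c'): new char, reset run to 1
  Position 8 ('c'): continues run of 'c', length=2
  Position 9 ('a'): new char, reset run to 1
Longest run: 'c' with length 2

2


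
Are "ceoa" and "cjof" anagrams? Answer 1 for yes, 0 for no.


Strings: "ceoa", "cjof"
Sorted first:  aceo
Sorted second: cfjo
Differ at position 0: 'a' vs 'c' => not anagrams

0


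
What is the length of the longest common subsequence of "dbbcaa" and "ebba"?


LCS of "dbbcaa" and "ebba"
DP table:
           e    b    b    a
      0    0    0    0    0
  d   0    0    0    0    0
  b   0    0    1    1    1
  b   0    0    1    2    2
  c   0    0    1    2    2
  a   0    0    1    2    3
  a   0    0    1    2    3
LCS length = dp[6][4] = 3

3


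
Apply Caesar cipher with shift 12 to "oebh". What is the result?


Caesar cipher: shift "oebh" by 12
  'o' (pos 14) + 12 = pos 0 = 'a'
  'e' (pos 4) + 12 = pos 16 = 'q'
  'b' (pos 1) + 12 = pos 13 = 'n'
  'h' (pos 7) + 12 = pos 19 = 't'
Result: aqnt

aqnt


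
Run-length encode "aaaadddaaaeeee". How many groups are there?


Input: aaaadddaaaeeee
Scanning for consecutive runs:
  Group 1: 'a' x 4 (positions 0-3)
  Group 2: 'd' x 3 (positions 4-6)
  Group 3: 'a' x 3 (positions 7-9)
  Group 4: 'e' x 4 (positions 10-13)
Total groups: 4

4


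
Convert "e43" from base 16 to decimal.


Input: "e43" in base 16
Positional expansion:
  Digit 'e' (value 14) x 16^2 = 3584
  Digit '4' (value 4) x 16^1 = 64
  Digit '3' (value 3) x 16^0 = 3
Sum = 3651

3651


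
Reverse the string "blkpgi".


Input: blkpgi
Reading characters right to left:
  Position 5: 'i'
  Position 4: 'g'
  Position 3: 'p'
  Position 2: 'k'
  Position 1: 'l'
  Position 0: 'b'
Reversed: igpklb

igpklb


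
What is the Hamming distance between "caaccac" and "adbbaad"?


Comparing "caaccac" and "adbbaad" position by position:
  Position 0: 'c' vs 'a' => differ
  Position 1: 'a' vs 'd' => differ
  Position 2: 'a' vs 'b' => differ
  Position 3: 'c' vs 'b' => differ
  Position 4: 'c' vs 'a' => differ
  Position 5: 'a' vs 'a' => same
  Position 6: 'c' vs 'd' => differ
Total differences (Hamming distance): 6

6


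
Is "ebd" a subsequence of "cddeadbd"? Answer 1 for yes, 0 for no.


Check if "ebd" is a subsequence of "cddeadbd"
Greedy scan:
  Position 0 ('c'): no match needed
  Position 1 ('d'): no match needed
  Position 2 ('d'): no match needed
  Position 3 ('e'): matches sub[0] = 'e'
  Position 4 ('a'): no match needed
  Position 5 ('d'): no match needed
  Position 6 ('b'): matches sub[1] = 'b'
  Position 7 ('d'): matches sub[2] = 'd'
All 3 characters matched => is a subsequence

1


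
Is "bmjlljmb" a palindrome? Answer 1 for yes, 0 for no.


Input: bmjlljmb
Reversed: bmjlljmb
  Compare pos 0 ('b') with pos 7 ('b'): match
  Compare pos 1 ('m') with pos 6 ('m'): match
  Compare pos 2 ('j') with pos 5 ('j'): match
  Compare pos 3 ('l') with pos 4 ('l'): match
Result: palindrome

1


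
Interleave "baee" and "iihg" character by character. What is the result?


Interleaving "baee" and "iihg":
  Position 0: 'b' from first, 'i' from second => "bi"
  Position 1: 'a' from first, 'i' from second => "ai"
  Position 2: 'e' from first, 'h' from second => "eh"
  Position 3: 'e' from first, 'g' from second => "eg"
Result: biaieheg

biaieheg


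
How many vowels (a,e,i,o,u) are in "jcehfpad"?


Input: jcehfpad
Checking each character:
  'j' at position 0: consonant
  'c' at position 1: consonant
  'e' at position 2: vowel (running total: 1)
  'h' at position 3: consonant
  'f' at position 4: consonant
  'p' at position 5: consonant
  'a' at position 6: vowel (running total: 2)
  'd' at position 7: consonant
Total vowels: 2

2


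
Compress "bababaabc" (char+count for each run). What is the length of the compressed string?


Input: bababaabc
Runs:
  'b' x 1 => "b1"
  'a' x 1 => "a1"
  'b' x 1 => "b1"
  'a' x 1 => "a1"
  'b' x 1 => "b1"
  'a' x 2 => "a2"
  'b' x 1 => "b1"
  'c' x 1 => "c1"
Compressed: "b1a1b1a1b1a2b1c1"
Compressed length: 16

16


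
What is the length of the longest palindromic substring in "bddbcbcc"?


Input: "bddbcbcc"
Checking substrings for palindromes:
  [0:4] "bddb" (len 4) => palindrome
  [3:6] "bcb" (len 3) => palindrome
  [4:7] "cbc" (len 3) => palindrome
  [1:3] "dd" (len 2) => palindrome
  [6:8] "cc" (len 2) => palindrome
Longest palindromic substring: "bddb" with length 4

4


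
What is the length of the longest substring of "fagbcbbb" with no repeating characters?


Input: "fagbcbbb"
Sliding window (track last position of each char):
  Position 0 ('f'): window [0,0] length 1 -- new best
  Position 1 ('a'): window [0,1] length 2 -- new best
  Position 2 ('g'): window [0,2] length 3 -- new best
  Position 3 ('b'): window [0,3] length 4 -- new best
  Position 4 ('c'): window [0,4] length 5 -- new best
  Position 5 ('b'): repeat (last at 3), move window start to 4
  Position 5 ('b'): window [4,5] length 2
  Position 6 ('b'): repeat (last at 5), move window start to 6
  Position 6 ('b'): window [6,6] length 1
  Position 7 ('b'): repeat (last at 6), move window start to 7
  Position 7 ('b'): window [7,7] length 1
Longest substring with no repeats: "fagbc" with length 5

5


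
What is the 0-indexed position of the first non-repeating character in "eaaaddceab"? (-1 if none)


Input: eaaaddceab
Character frequencies:
  'a': 4
  'b': 1
  'c': 1
  'd': 2
  'e': 2
Scanning left to right for freq == 1:
  Position 0 ('e'): freq=2, skip
  Position 1 ('a'): freq=4, skip
  Position 2 ('a'): freq=4, skip
  Position 3 ('a'): freq=4, skip
  Position 4 ('d'): freq=2, skip
  Position 5 ('d'): freq=2, skip
  Position 6 ('c'): unique! => answer = 6

6


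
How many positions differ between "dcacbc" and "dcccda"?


Comparing "dcacbc" and "dcccda" position by position:
  Position 0: 'd' vs 'd' => same
  Position 1: 'c' vs 'c' => same
  Position 2: 'a' vs 'c' => DIFFER
  Position 3: 'c' vs 'c' => same
  Position 4: 'b' vs 'd' => DIFFER
  Position 5: 'c' vs 'a' => DIFFER
Positions that differ: 3

3


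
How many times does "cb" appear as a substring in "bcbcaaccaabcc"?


Searching for "cb" in "bcbcaaccaabcc"
Scanning each position:
  Position 0: "bc" => no
  Position 1: "cb" => MATCH
  Position 2: "bc" => no
  Position 3: "ca" => no
  Position 4: "aa" => no
  Position 5: "ac" => no
  Position 6: "cc" => no
  Position 7: "ca" => no
  Position 8: "aa" => no
  Position 9: "ab" => no
  Position 10: "bc" => no
  Position 11: "cc" => no
Total occurrences: 1

1


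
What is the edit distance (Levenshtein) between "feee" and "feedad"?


Computing edit distance: "feee" -> "feedad"
DP table:
           f    e    e    d    a    d
      0    1    2    3    4    5    6
  f   1    0    1    2    3    4    5
  e   2    1    0    1    2    3    4
  e   3    2    1    0    1    2    3
  e   4    3    2    1    1    2    3
Edit distance = dp[4][6] = 3

3


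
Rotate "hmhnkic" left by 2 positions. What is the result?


Input: "hmhnkic", rotate left by 2
First 2 characters: "hm"
Remaining characters: "hnkic"
Concatenate remaining + first: "hnkic" + "hm" = "hnkichm"

hnkichm


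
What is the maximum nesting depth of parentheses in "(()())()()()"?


Input: "(()())()()()"
Tracking depth:
  Position 0 '(': depth becomes 1
  Position 1 '(': depth becomes 2
  Position 2 ')': depth becomes 1
  Position 3 '(': depth becomes 2
  Position 4 ')': depth becomes 1
  Position 5 ')': depth becomes 0
  Position 6 '(': depth becomes 1
  Position 7 ')': depth becomes 0
  Position 8 '(': depth becomes 1
  Position 9 ')': depth becomes 0
  Position 10 '(': depth becomes 1
  Position 11 ')': depth becomes 0
Maximum depth reached: 2

2


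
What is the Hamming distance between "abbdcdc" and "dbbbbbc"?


Comparing "abbdcdc" and "dbbbbbc" position by position:
  Position 0: 'a' vs 'd' => differ
  Position 1: 'b' vs 'b' => same
  Position 2: 'b' vs 'b' => same
  Position 3: 'd' vs 'b' => differ
  Position 4: 'c' vs 'b' => differ
  Position 5: 'd' vs 'b' => differ
  Position 6: 'c' vs 'c' => same
Total differences (Hamming distance): 4

4


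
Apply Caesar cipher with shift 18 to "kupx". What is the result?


Caesar cipher: shift "kupx" by 18
  'k' (pos 10) + 18 = pos 2 = 'c'
  'u' (pos 20) + 18 = pos 12 = 'm'
  'p' (pos 15) + 18 = pos 7 = 'h'
  'x' (pos 23) + 18 = pos 15 = 'p'
Result: cmhp

cmhp


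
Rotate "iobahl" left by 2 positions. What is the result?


Input: "iobahl", rotate left by 2
First 2 characters: "io"
Remaining characters: "bahl"
Concatenate remaining + first: "bahl" + "io" = "bahlio"

bahlio


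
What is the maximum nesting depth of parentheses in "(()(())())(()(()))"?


Input: "(()(())())(()(()))"
Tracking depth:
  Position 0 '(': depth becomes 1
  Position 1 '(': depth becomes 2
  Position 2 ')': depth becomes 1
  Position 3 '(': depth becomes 2
  Position 4 '(': depth becomes 3
  Position 5 ')': depth becomes 2
  Position 6 ')': depth becomes 1
  Position 7 '(': depth becomes 2
  Position 8 ')': depth becomes 1
  Position 9 ')': depth becomes 0
  Position 10 '(': depth becomes 1
  Position 11 '(': depth becomes 2
  Position 12 ')': depth becomes 1
  Position 13 '(': depth becomes 2
  Position 14 '(': depth becomes 3
  Position 15 ')': depth becomes 2
  Position 16 ')': depth becomes 1
  Position 17 ')': depth becomes 0
Maximum depth reached: 3

3


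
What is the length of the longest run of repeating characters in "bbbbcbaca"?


Input: "bbbbcbaca"
Scanning for longest run:
  Position 1 ('b'): continues run of 'b', length=2
  Position 2 ('b'): continues run of 'b', length=3
  Position 3 ('b'): continues run of 'b', length=4
  Position 4 ('c'): new char, reset run to 1
  Position 5 ('b'): new char, reset run to 1
  Position 6 ('a'): new char, reset run to 1
  Position 7 ('c'): new char, reset run to 1
  Position 8 ('a'): new char, reset run to 1
Longest run: 'b' with length 4

4


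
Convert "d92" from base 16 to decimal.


Input: "d92" in base 16
Positional expansion:
  Digit 'd' (value 13) x 16^2 = 3328
  Digit '9' (value 9) x 16^1 = 144
  Digit '2' (value 2) x 16^0 = 2
Sum = 3474

3474


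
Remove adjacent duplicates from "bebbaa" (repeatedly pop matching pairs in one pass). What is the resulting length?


Input: bebbaa
Stack-based adjacent duplicate removal:
  Read 'b': push. Stack: b
  Read 'e': push. Stack: be
  Read 'b': push. Stack: beb
  Read 'b': matches stack top 'b' => pop. Stack: be
  Read 'a': push. Stack: bea
  Read 'a': matches stack top 'a' => pop. Stack: be
Final stack: "be" (length 2)

2


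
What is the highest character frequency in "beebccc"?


Input: beebccc
Character counts:
  'b': 2
  'c': 3
  'e': 2
Maximum frequency: 3

3


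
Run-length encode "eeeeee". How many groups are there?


Input: eeeeee
Scanning for consecutive runs:
  Group 1: 'e' x 6 (positions 0-5)
Total groups: 1

1


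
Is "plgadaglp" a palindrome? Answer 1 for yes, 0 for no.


Input: plgadaglp
Reversed: plgadaglp
  Compare pos 0 ('p') with pos 8 ('p'): match
  Compare pos 1 ('l') with pos 7 ('l'): match
  Compare pos 2 ('g') with pos 6 ('g'): match
  Compare pos 3 ('a') with pos 5 ('a'): match
Result: palindrome

1


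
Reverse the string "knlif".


Input: knlif
Reading characters right to left:
  Position 4: 'f'
  Position 3: 'i'
  Position 2: 'l'
  Position 1: 'n'
  Position 0: 'k'
Reversed: filnk

filnk


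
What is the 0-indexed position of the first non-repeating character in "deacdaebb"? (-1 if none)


Input: deacdaebb
Character frequencies:
  'a': 2
  'b': 2
  'c': 1
  'd': 2
  'e': 2
Scanning left to right for freq == 1:
  Position 0 ('d'): freq=2, skip
  Position 1 ('e'): freq=2, skip
  Position 2 ('a'): freq=2, skip
  Position 3 ('c'): unique! => answer = 3

3


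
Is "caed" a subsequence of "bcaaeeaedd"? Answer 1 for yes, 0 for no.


Check if "caed" is a subsequence of "bcaaeeaedd"
Greedy scan:
  Position 0 ('b'): no match needed
  Position 1 ('c'): matches sub[0] = 'c'
  Position 2 ('a'): matches sub[1] = 'a'
  Position 3 ('a'): no match needed
  Position 4 ('e'): matches sub[2] = 'e'
  Position 5 ('e'): no match needed
  Position 6 ('a'): no match needed
  Position 7 ('e'): no match needed
  Position 8 ('d'): matches sub[3] = 'd'
  Position 9 ('d'): no match needed
All 4 characters matched => is a subsequence

1


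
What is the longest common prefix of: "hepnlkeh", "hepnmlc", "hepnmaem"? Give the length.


Words: hepnlkeh, hepnmlc, hepnmaem
  Position 0: all 'h' => match
  Position 1: all 'e' => match
  Position 2: all 'p' => match
  Position 3: all 'n' => match
  Position 4: ('l', 'm', 'm') => mismatch, stop
LCP = "hepn" (length 4)

4


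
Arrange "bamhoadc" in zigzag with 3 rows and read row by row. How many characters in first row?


Zigzag "bamhoadc" into 3 rows:
Placing characters:
  'b' => row 0
  'a' => row 1
  'm' => row 2
  'h' => row 1
  'o' => row 0
  'a' => row 1
  'd' => row 2
  'c' => row 1
Rows:
  Row 0: "bo"
  Row 1: "ahac"
  Row 2: "md"
First row length: 2

2


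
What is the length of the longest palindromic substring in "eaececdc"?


Input: "eaececdc"
Checking substrings for palindromes:
  [0:3] "eae" (len 3) => palindrome
  [2:5] "ece" (len 3) => palindrome
  [3:6] "cec" (len 3) => palindrome
  [5:8] "cdc" (len 3) => palindrome
Longest palindromic substring: "eae" with length 3

3


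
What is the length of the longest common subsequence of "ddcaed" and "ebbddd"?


LCS of "ddcaed" and "ebbddd"
DP table:
           e    b    b    d    d    d
      0    0    0    0    0    0    0
  d   0    0    0    0    1    1    1
  d   0    0    0    0    1    2    2
  c   0    0    0    0    1    2    2
  a   0    0    0    0    1    2    2
  e   0    1    1    1    1    2    2
  d   0    1    1    1    2    2    3
LCS length = dp[6][6] = 3

3


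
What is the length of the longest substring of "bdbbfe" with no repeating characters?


Input: "bdbbfe"
Sliding window (track last position of each char):
  Position 0 ('b'): window [0,0] length 1 -- new best
  Position 1 ('d'): window [0,1] length 2 -- new best
  Position 2 ('b'): repeat (last at 0), move window start to 1
  Position 2 ('b'): window [1,2] length 2
  Position 3 ('b'): repeat (last at 2), move window start to 3
  Position 3 ('b'): window [3,3] length 1
  Position 4 ('f'): window [3,4] length 2
  Position 5 ('e'): window [3,5] length 3 -- new best
Longest substring with no repeats: "bfe" with length 3

3


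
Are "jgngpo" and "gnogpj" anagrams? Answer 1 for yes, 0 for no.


Strings: "jgngpo", "gnogpj"
Sorted first:  ggjnop
Sorted second: ggjnop
Sorted forms match => anagrams

1


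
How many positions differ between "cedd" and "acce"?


Comparing "cedd" and "acce" position by position:
  Position 0: 'c' vs 'a' => DIFFER
  Position 1: 'e' vs 'c' => DIFFER
  Position 2: 'd' vs 'c' => DIFFER
  Position 3: 'd' vs 'e' => DIFFER
Positions that differ: 4

4


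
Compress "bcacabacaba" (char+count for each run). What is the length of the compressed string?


Input: bcacabacaba
Runs:
  'b' x 1 => "b1"
  'c' x 1 => "c1"
  'a' x 1 => "a1"
  'c' x 1 => "c1"
  'a' x 1 => "a1"
  'b' x 1 => "b1"
  'a' x 1 => "a1"
  'c' x 1 => "c1"
  'a' x 1 => "a1"
  'b' x 1 => "b1"
  'a' x 1 => "a1"
Compressed: "b1c1a1c1a1b1a1c1a1b1a1"
Compressed length: 22

22


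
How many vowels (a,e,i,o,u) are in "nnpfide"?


Input: nnpfide
Checking each character:
  'n' at position 0: consonant
  'n' at position 1: consonant
  'p' at position 2: consonant
  'f' at position 3: consonant
  'i' at position 4: vowel (running total: 1)
  'd' at position 5: consonant
  'e' at position 6: vowel (running total: 2)
Total vowels: 2

2


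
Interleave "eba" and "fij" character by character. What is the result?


Interleaving "eba" and "fij":
  Position 0: 'e' from first, 'f' from second => "ef"
  Position 1: 'b' from first, 'i' from second => "bi"
  Position 2: 'a' from first, 'j' from second => "aj"
Result: efbiaj

efbiaj


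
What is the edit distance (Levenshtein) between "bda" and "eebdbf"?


Computing edit distance: "bda" -> "eebdbf"
DP table:
           e    e    b    d    b    f
      0    1    2    3    4    5    6
  b   1    1    2    2    3    4    5
  d   2    2    2    3    2    3    4
  a   3    3    3    3    3    3    4
Edit distance = dp[3][6] = 4

4


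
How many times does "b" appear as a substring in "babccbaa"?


Searching for "b" in "babccbaa"
Scanning each position:
  Position 0: "b" => MATCH
  Position 1: "a" => no
  Position 2: "b" => MATCH
  Position 3: "c" => no
  Position 4: "c" => no
  Position 5: "b" => MATCH
  Position 6: "a" => no
  Position 7: "a" => no
Total occurrences: 3

3


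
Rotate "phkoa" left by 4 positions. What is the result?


Input: "phkoa", rotate left by 4
First 4 characters: "phko"
Remaining characters: "a"
Concatenate remaining + first: "a" + "phko" = "aphko"

aphko


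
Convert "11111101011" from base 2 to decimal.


Input: "11111101011" in base 2
Positional expansion:
  Digit '1' (value 1) x 2^10 = 1024
  Digit '1' (value 1) x 2^9 = 512
  Digit '1' (value 1) x 2^8 = 256
  Digit '1' (value 1) x 2^7 = 128
  Digit '1' (value 1) x 2^6 = 64
  Digit '1' (value 1) x 2^5 = 32
  Digit '0' (value 0) x 2^4 = 0
  Digit '1' (value 1) x 2^3 = 8
  Digit '0' (value 0) x 2^2 = 0
  Digit '1' (value 1) x 2^1 = 2
  Digit '1' (value 1) x 2^0 = 1
Sum = 2027

2027


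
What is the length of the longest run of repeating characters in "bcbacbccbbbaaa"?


Input: "bcbacbccbbbaaa"
Scanning for longest run:
  Position 1 ('c'): new char, reset run to 1
  Position 2 ('b'): new char, reset run to 1
  Position 3 ('a'): new char, reset run to 1
  Position 4 ('c'): new char, reset run to 1
  Position 5 ('b'): new char, reset run to 1
  Position 6 ('c'): new char, reset run to 1
  Position 7 ('c'): continues run of 'c', length=2
  Position 8 ('b'): new char, reset run to 1
  Position 9 ('b'): continues run of 'b', length=2
  Position 10 ('b'): continues run of 'b', length=3
  Position 11 ('a'): new char, reset run to 1
  Position 12 ('a'): continues run of 'a', length=2
  Position 13 ('a'): continues run of 'a', length=3
Longest run: 'b' with length 3

3


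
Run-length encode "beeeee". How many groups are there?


Input: beeeee
Scanning for consecutive runs:
  Group 1: 'b' x 1 (positions 0-0)
  Group 2: 'e' x 5 (positions 1-5)
Total groups: 2

2


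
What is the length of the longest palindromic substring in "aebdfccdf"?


Input: "aebdfccdf"
Checking substrings for palindromes:
  [5:7] "cc" (len 2) => palindrome
Longest palindromic substring: "cc" with length 2

2


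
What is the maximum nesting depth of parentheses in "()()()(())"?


Input: "()()()(())"
Tracking depth:
  Position 0 '(': depth becomes 1
  Position 1 ')': depth becomes 0
  Position 2 '(': depth becomes 1
  Position 3 ')': depth becomes 0
  Position 4 '(': depth becomes 1
  Position 5 ')': depth becomes 0
  Position 6 '(': depth becomes 1
  Position 7 '(': depth becomes 2
  Position 8 ')': depth becomes 1
  Position 9 ')': depth becomes 0
Maximum depth reached: 2

2


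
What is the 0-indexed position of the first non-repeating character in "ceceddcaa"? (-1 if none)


Input: ceceddcaa
Character frequencies:
  'a': 2
  'c': 3
  'd': 2
  'e': 2
Scanning left to right for freq == 1:
  Position 0 ('c'): freq=3, skip
  Position 1 ('e'): freq=2, skip
  Position 2 ('c'): freq=3, skip
  Position 3 ('e'): freq=2, skip
  Position 4 ('d'): freq=2, skip
  Position 5 ('d'): freq=2, skip
  Position 6 ('c'): freq=3, skip
  Position 7 ('a'): freq=2, skip
  Position 8 ('a'): freq=2, skip
  No unique character found => answer = -1

-1


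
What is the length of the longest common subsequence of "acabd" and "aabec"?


LCS of "acabd" and "aabec"
DP table:
           a    a    b    e    c
      0    0    0    0    0    0
  a   0    1    1    1    1    1
  c   0    1    1    1    1    2
  a   0    1    2    2    2    2
  b   0    1    2    3    3    3
  d   0    1    2    3    3    3
LCS length = dp[5][5] = 3

3


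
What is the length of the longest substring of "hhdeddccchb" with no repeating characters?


Input: "hhdeddccchb"
Sliding window (track last position of each char):
  Position 0 ('h'): window [0,0] length 1 -- new best
  Position 1 ('h'): repeat (last at 0), move window start to 1
  Position 1 ('h'): window [1,1] length 1
  Position 2 ('d'): window [1,2] length 2 -- new best
  Position 3 ('e'): window [1,3] length 3 -- new best
  Position 4 ('d'): repeat (last at 2), move window start to 3
  Position 4 ('d'): window [3,4] length 2
  Position 5 ('d'): repeat (last at 4), move window start to 5
  Position 5 ('d'): window [5,5] length 1
  Position 6 ('c'): window [5,6] length 2
  Position 7 ('c'): repeat (last at 6), move window start to 7
  Position 7 ('c'): window [7,7] length 1
  Position 8 ('c'): repeat (last at 7), move window start to 8
  Position 8 ('c'): window [8,8] length 1
  Position 9 ('h'): window [8,9] length 2
  Position 10 ('b'): window [8,10] length 3
Longest substring with no repeats: "hde" with length 3

3
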